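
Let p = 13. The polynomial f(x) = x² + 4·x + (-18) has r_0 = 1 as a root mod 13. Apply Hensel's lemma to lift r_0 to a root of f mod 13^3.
r_2 = 989 (mod 2197)

Hensel: r_{i+1} = r_i − f(r_i)·(f′(r_i))^{-1} mod 13^{i+2}, f′(x) = 2x + 4. Iterate:
  r_0 = 1 (mod 13)
  r_1 = 144 (mod 169)
  r_2 = 989 (mod 2197)
Final: r = 989 satisfies f(r) ≡ 0 mod 13^3.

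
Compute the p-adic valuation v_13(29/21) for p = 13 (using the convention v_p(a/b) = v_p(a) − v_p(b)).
v_13(29/21) = 0

Factor powers of 13 from the numerator and denominator of the reduced fraction: 29 = 13^0 · 29 and 21 = 13^0 · 21. Apply v_p(a/b) = v_p(a) − v_p(b): v_13(29/21) = 0 − 0 = 0.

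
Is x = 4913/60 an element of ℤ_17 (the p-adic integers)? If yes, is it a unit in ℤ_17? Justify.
x ∈ ℤ_17 but not a unit; v_17(x) = 3 > 0

ℤ_17 = {x ∈ ℚ_17 : v_17(x) ≥ 0} and ℤ_17^× = {x ∈ ℤ_17 : v_17(x) = 0}. Here v_17(4913/60) = v_17(num) − v_17(den) = 3; compare against these criteria.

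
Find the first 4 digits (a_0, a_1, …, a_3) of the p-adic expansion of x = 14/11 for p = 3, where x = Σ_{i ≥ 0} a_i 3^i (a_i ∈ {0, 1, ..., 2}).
(a_0, …, a_3) = (1, 2, 1, 0)

v_3(14/11) = 0 (numerator and denominator both coprime to 3), so x ∈ ℤ_3^×. Compute digits iteratively via a_i = x_i mod 3, x_{i+1} = (x_i − a_i)/3, with x_0 = x:
  x_0 = 14/11;  a_0 = 1;  x_1 = (x_0 − 1)/3 = 1/11
  x_1 = 1/11;  a_1 = 2;  x_2 = (x_1 − 2)/3 = -7/11
  x_2 = -7/11;  a_2 = 1;  x_3 = (x_2 − 1)/3 = -6/11
  x_3 = -6/11;  a_3 = 0;  x_4 = (x_3 − 0)/3 = -2/11
Digits: (1, 2, 1, 0).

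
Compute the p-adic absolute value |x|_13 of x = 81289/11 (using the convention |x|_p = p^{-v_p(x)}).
|81289/11|_13 = 1/2197

Step 1 — compute v_13(x) by factoring powers of 13 out of the numerator and denominator: v_13(81289/11) = 3. Step 2 — apply |x|_p = p^{-v_p(x)} = 13^{-3} = 1/2197.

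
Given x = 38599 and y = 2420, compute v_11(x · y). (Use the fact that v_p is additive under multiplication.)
v_11(93409580) = 5

v_p(x) = 3 (factor: 38599 = 11^3 · 29); v_p(y) = 2 (factor: 2420 = 11^2 · 20). Additivity: v_p(xy) = v_p(x) + v_p(y) = 3 + 2 = 5. (Direct check: xy = 93409580 = 11^5 · (580).)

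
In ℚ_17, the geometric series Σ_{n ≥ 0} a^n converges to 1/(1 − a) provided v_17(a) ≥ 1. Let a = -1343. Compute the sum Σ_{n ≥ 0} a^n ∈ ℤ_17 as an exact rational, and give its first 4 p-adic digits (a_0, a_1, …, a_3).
Σ a^n = 1/(1 − a) = 1/1344;  first 4 digits = (1, 6, 14, 4)

v_17(a) = 1 ≥ 1, so the series converges in ℤ_17 to 1/(1 − a) = 1/(1 − (-1343)) = 1/1344. Expand this rational in ℤ_17: compute digits iteratively via d_i = x_i mod 17, x_{i+1} = (x_i − d_i)/17. The first 4 digits are (1, 6, 14, 4).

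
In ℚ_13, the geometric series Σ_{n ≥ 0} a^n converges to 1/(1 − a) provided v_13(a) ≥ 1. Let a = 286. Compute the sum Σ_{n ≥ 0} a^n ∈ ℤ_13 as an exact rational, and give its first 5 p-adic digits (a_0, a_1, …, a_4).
Σ a^n = 1/(1 − a) = -1/285;  first 5 digits = (1, 9, 4, 12, 11)

v_13(a) = 1 ≥ 1, so the series converges in ℤ_13 to 1/(1 − a) = 1/(1 − 286) = -1/285. Expand this rational in ℤ_13: compute digits iteratively via d_i = x_i mod 13, x_{i+1} = (x_i − d_i)/13. The first 5 digits are (1, 9, 4, 12, 11).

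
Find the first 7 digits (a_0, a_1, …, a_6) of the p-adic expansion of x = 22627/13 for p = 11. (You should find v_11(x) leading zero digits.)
(a_0, …, a_6) = (0, 0, 0, 3, 10, 5, 2)

v_11(22627/13) = 3, so a_0 = ... = a_2 = 0. Factor out: x = 11^3 · u with u = 17/13 a unit in ℤ_11. Expand u iteratively via a_{v+i} = u_i mod 11, u_{i+1} = (u_i − a_{v+i})/11:
  u_0 = 17/13;  a_3 = 3;  u_1 = (u_0 − 3)/11 = -2/13
  u_1 = -2/13;  a_4 = 10;  u_2 = (u_1 − 10)/11 = -12/13
  u_2 = -12/13;  a_5 = 5;  u_3 = (u_2 − 5)/11 = -7/13
  u_3 = -7/13;  a_6 = 2;  u_4 = (u_3 − 2)/11 = -3/13
Digits: (0, 0, 0, 3, 10, 5, 2).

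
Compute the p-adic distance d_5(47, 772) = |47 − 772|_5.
d_5(47, 772) = 1/25

Step 1 — x − y = 47 − 772 = -725. Step 2 — v_5(-725) = 2 (factor: -725 = −(5^2 · 29); the sign does not affect v_p). Step 3 — |x − y|_5 = 5^{-2} = 1/25.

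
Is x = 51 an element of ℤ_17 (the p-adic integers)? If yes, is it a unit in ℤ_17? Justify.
x ∈ ℤ_17 but not a unit; v_17(x) = 1 > 0

ℤ_17 = {x ∈ ℚ_17 : v_17(x) ≥ 0} and ℤ_17^× = {x ∈ ℤ_17 : v_17(x) = 0}. Here v_17(51) = v_17(num) − v_17(den) = 1; compare against these criteria.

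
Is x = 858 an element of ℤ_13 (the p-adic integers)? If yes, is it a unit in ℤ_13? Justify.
x ∈ ℤ_13 but not a unit; v_13(x) = 1 > 0

ℤ_13 = {x ∈ ℚ_13 : v_13(x) ≥ 0} and ℤ_13^× = {x ∈ ℤ_13 : v_13(x) = 0}. Here v_13(858) = v_13(num) − v_13(den) = 1; compare against these criteria.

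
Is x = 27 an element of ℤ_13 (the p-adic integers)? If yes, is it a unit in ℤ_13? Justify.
x ∈ ℤ_13^× (unit); v_13(x) = 0

ℤ_13 = {x ∈ ℚ_13 : v_13(x) ≥ 0} and ℤ_13^× = {x ∈ ℤ_13 : v_13(x) = 0}. Here v_13(27) = v_13(num) − v_13(den) = 0; compare against these criteria.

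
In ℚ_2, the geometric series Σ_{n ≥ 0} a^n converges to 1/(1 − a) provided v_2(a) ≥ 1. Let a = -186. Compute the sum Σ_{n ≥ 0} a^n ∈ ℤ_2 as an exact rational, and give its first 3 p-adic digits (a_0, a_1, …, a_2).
Σ a^n = 1/(1 − a) = 1/187;  first 3 digits = (1, 1, 0)

v_2(a) = 1 ≥ 1, so the series converges in ℤ_2 to 1/(1 − a) = 1/(1 − (-186)) = 1/187. Expand this rational in ℤ_2: compute digits iteratively via d_i = x_i mod 2, x_{i+1} = (x_i − d_i)/2. The first 3 digits are (1, 1, 0).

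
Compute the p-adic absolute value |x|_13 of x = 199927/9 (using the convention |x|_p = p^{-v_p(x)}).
|199927/9|_13 = 1/28561

Step 1 — compute v_13(x) by factoring powers of 13 out of the numerator and denominator: v_13(199927/9) = 4. Step 2 — apply |x|_p = p^{-v_p(x)} = 13^{-4} = 1/28561.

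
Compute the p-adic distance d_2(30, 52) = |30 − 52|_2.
d_2(30, 52) = 1/2

Step 1 — x − y = 30 − 52 = -22. Step 2 — v_2(-22) = 1 (factor: -22 = −(2^1 · 11); the sign does not affect v_p). Step 3 — |x − y|_2 = 2^{-1} = 1/2.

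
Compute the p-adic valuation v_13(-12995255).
v_13(-12995255) = 5

v_13(n) is the largest exponent k such that 13^k divides n. Factor out: -12995255 = -13^5 · 35. (Sign doesn't affect v_p.) So v_13(-12995255) = 5.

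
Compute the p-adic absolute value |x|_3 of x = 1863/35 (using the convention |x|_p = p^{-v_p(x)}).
|1863/35|_3 = 1/81

Step 1 — compute v_3(x) by factoring powers of 3 out of the numerator and denominator: v_3(1863/35) = 4. Step 2 — apply |x|_p = p^{-v_p(x)} = 3^{-4} = 1/81.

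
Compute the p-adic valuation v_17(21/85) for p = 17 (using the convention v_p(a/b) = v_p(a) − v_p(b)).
v_17(21/85) = -1

Factor powers of 17 from the numerator and denominator of the reduced fraction: 21 = 17^0 · 21 and 85 = 17^1 · 5. Apply v_p(a/b) = v_p(a) − v_p(b): v_17(21/85) = 0 − 1 = -1.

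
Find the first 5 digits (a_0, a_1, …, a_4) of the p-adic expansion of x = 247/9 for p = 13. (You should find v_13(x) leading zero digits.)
(a_0, …, a_4) = (0, 5, 7, 11, 2)

v_13(247/9) = 1, so a_0 = ... = a_0 = 0. Factor out: x = 13^1 · u with u = 19/9 a unit in ℤ_13. Expand u iteratively via a_{v+i} = u_i mod 13, u_{i+1} = (u_i − a_{v+i})/13:
  u_0 = 19/9;  a_1 = 5;  u_1 = (u_0 − 5)/13 = -2/9
  u_1 = -2/9;  a_2 = 7;  u_2 = (u_1 − 7)/13 = -5/9
  u_2 = -5/9;  a_3 = 11;  u_3 = (u_2 − 11)/13 = -8/9
  u_3 = -8/9;  a_4 = 2;  u_4 = (u_3 − 2)/13 = -2/9
Digits: (0, 5, 7, 11, 2).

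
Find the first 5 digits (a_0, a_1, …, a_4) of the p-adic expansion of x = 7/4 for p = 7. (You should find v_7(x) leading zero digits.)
(a_0, …, a_4) = (0, 2, 5, 1, 5)

v_7(7/4) = 1, so a_0 = ... = a_0 = 0. Factor out: x = 7^1 · u with u = 1/4 a unit in ℤ_7. Expand u iteratively via a_{v+i} = u_i mod 7, u_{i+1} = (u_i − a_{v+i})/7:
  u_0 = 1/4;  a_1 = 2;  u_1 = (u_0 − 2)/7 = -1/4
  u_1 = -1/4;  a_2 = 5;  u_2 = (u_1 − 5)/7 = -3/4
  u_2 = -3/4;  a_3 = 1;  u_3 = (u_2 − 1)/7 = -1/4
  u_3 = -1/4;  a_4 = 5;  u_4 = (u_3 − 5)/7 = -3/4
Digits: (0, 2, 5, 1, 5).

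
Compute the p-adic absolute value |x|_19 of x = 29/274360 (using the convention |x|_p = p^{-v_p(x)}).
|29/274360|_19 = 6859

Step 1 — compute v_19(x) by factoring powers of 19 out of the numerator and denominator: v_19(29/274360) = -3. Step 2 — apply |x|_p = p^{-v_p(x)} = 19^{3} = 6859.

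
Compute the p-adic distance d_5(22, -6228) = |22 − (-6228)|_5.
d_5(22, -6228) = 1/3125

Step 1 — x − y = 22 − (-6228) = 6250. Step 2 — v_5(6250) = 5 (factor: 6250 = (5^5 · 2); the sign does not affect v_p). Step 3 — |x − y|_5 = 5^{-5} = 1/3125.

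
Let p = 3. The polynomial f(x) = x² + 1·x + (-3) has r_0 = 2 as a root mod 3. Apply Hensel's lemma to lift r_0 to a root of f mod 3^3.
r_2 = 5 (mod 27)

Hensel: r_{i+1} = r_i − f(r_i)·(f′(r_i))^{-1} mod 3^{i+2}, f′(x) = 2x + 1. Iterate:
  r_0 = 2 (mod 3)
  r_1 = 5 (mod 9)
  r_2 = 5 (mod 27)
Final: r = 5 satisfies f(r) ≡ 0 mod 3^3.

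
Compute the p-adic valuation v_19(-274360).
v_19(-274360) = 3

v_19(n) is the largest exponent k such that 19^k divides n. Factor out: -274360 = -19^3 · 40. (Sign doesn't affect v_p.) So v_19(-274360) = 3.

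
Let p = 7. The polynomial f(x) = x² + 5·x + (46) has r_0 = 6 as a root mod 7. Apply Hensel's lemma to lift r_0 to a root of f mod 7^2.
r_1 = 34 (mod 49)

Hensel: r_{i+1} = r_i − f(r_i)·(f′(r_i))^{-1} mod 7^{i+2}, f′(x) = 2x + 5. Iterate:
  r_0 = 6 (mod 7)
  r_1 = 34 (mod 49)
Final: r = 34 satisfies f(r) ≡ 0 mod 7^2.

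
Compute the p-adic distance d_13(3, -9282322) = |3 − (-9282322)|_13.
d_13(3, -9282322) = 1/371293

Step 1 — x − y = 3 − (-9282322) = 9282325. Step 2 — v_13(9282325) = 5 (factor: 9282325 = (13^5 · 25); the sign does not affect v_p). Step 3 — |x − y|_13 = 13^{-5} = 1/371293.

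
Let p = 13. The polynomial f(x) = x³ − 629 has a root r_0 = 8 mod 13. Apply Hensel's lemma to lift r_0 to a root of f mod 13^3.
r_2 = 814 (mod 2197)

Hensel: r_{i+1} = r_i − f(r_i)/f′(r_i) mod 13^{i+2}, where f′(x) = 3x². Iterate:
  r_0 = 8 (mod 13)
  r_1 = 138 (mod 169)
  r_2 = 814 (mod 2197)
Final: r = 814 with f(r) ≡ 0 mod 13^3.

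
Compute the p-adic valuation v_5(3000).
v_5(3000) = 3

v_5(n) is the largest exponent k such that 5^k divides n. Factor out: 3000 = 5^3 · 24. (Sign doesn't affect v_p.) So v_5(3000) = 3.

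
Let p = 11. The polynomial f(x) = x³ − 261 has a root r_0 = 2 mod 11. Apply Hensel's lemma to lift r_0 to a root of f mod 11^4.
r_3 = 11387 (mod 14641)

Hensel: r_{i+1} = r_i − f(r_i)/f′(r_i) mod 11^{i+2}, where f′(x) = 3x². Iterate:
  r_0 = 2 (mod 11)
  r_1 = 13 (mod 121)
  r_2 = 739 (mod 1331)
  r_3 = 11387 (mod 14641)
Final: r = 11387 with f(r) ≡ 0 mod 11^4.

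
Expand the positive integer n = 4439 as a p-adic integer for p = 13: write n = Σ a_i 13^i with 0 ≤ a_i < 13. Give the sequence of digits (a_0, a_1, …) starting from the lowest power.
(a_0, a_1, …) = (6, 3, 0, 2)

Repeated division by 13 gives the digits low-to-high: 4439 = 6 + 3·13^1 + 2·13^3. Digit sequence: (6, 3, 0, 2).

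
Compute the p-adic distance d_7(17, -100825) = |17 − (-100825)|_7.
d_7(17, -100825) = 1/16807

Step 1 — x − y = 17 − (-100825) = 100842. Step 2 — v_7(100842) = 5 (factor: 100842 = (7^5 · 6); the sign does not affect v_p). Step 3 — |x − y|_7 = 7^{-5} = 1/16807.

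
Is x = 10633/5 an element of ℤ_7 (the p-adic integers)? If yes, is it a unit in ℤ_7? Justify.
x ∈ ℤ_7 but not a unit; v_7(x) = 3 > 0

ℤ_7 = {x ∈ ℚ_7 : v_7(x) ≥ 0} and ℤ_7^× = {x ∈ ℤ_7 : v_7(x) = 0}. Here v_7(10633/5) = v_7(num) − v_7(den) = 3; compare against these criteria.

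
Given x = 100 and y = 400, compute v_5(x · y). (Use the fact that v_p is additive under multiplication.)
v_5(40000) = 4

v_p(x) = 2 (factor: 100 = 5^2 · 4); v_p(y) = 2 (factor: 400 = 5^2 · 16). Additivity: v_p(xy) = v_p(x) + v_p(y) = 2 + 2 = 4. (Direct check: xy = 40000 = 5^4 · (64).)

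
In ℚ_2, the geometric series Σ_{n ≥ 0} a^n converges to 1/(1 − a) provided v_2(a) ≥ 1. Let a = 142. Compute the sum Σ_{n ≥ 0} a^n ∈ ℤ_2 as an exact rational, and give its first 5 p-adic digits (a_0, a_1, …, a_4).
Σ a^n = 1/(1 − a) = -1/141;  first 5 digits = (1, 1, 0, 1, 1)

v_2(a) = 1 ≥ 1, so the series converges in ℤ_2 to 1/(1 − a) = 1/(1 − 142) = -1/141. Expand this rational in ℤ_2: compute digits iteratively via d_i = x_i mod 2, x_{i+1} = (x_i − d_i)/2. The first 5 digits are (1, 1, 0, 1, 1).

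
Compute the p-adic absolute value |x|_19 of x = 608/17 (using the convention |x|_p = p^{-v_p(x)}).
|608/17|_19 = 1/19

Step 1 — compute v_19(x) by factoring powers of 19 out of the numerator and denominator: v_19(608/17) = 1. Step 2 — apply |x|_p = p^{-v_p(x)} = 19^{-1} = 1/19.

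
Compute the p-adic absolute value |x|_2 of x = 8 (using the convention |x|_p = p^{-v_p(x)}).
|8|_2 = 1/8

Step 1 — compute v_2(x) by factoring powers of 2 out of the numerator and denominator: v_2(8) = 3. Step 2 — apply |x|_p = p^{-v_p(x)} = 2^{-3} = 1/8.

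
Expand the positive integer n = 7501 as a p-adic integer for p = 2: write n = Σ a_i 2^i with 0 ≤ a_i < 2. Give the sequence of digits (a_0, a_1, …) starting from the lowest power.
(a_0, a_1, …) = (1, 0, 1, 1, 0, 0, 1, 0, 1, 0, 1, 1, 1)

Repeated division by 2 gives the digits low-to-high: 7501 = 1 + 1·2^2 + 1·2^3 + 1·2^6 + 1·2^8 + 1·2^10 + 1·2^11 + 1·2^12. Digit sequence: (1, 0, 1, 1, 0, 0, 1, 0, 1, 0, 1, 1, 1).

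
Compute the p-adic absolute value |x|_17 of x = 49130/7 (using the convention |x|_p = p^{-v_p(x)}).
|49130/7|_17 = 1/4913

Step 1 — compute v_17(x) by factoring powers of 17 out of the numerator and denominator: v_17(49130/7) = 3. Step 2 — apply |x|_p = p^{-v_p(x)} = 17^{-3} = 1/4913.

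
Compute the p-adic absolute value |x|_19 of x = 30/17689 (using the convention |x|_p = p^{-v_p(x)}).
|30/17689|_19 = 361

Step 1 — compute v_19(x) by factoring powers of 19 out of the numerator and denominator: v_19(30/17689) = -2. Step 2 — apply |x|_p = p^{-v_p(x)} = 19^{2} = 361.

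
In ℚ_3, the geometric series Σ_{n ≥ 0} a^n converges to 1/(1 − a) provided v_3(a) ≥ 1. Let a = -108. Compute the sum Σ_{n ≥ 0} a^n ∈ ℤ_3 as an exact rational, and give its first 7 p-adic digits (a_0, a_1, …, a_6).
Σ a^n = 1/(1 − a) = 1/109;  first 7 digits = (1, 0, 0, 2, 1, 2, 0)

v_3(a) = 3 ≥ 1, so the series converges in ℤ_3 to 1/(1 − a) = 1/(1 − (-108)) = 1/109. Expand this rational in ℤ_3: compute digits iteratively via d_i = x_i mod 3, x_{i+1} = (x_i − d_i)/3. The first 7 digits are (1, 0, 0, 2, 1, 2, 0).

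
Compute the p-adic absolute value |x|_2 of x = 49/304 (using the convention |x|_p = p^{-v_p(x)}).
|49/304|_2 = 16

Step 1 — compute v_2(x) by factoring powers of 2 out of the numerator and denominator: v_2(49/304) = -4. Step 2 — apply |x|_p = p^{-v_p(x)} = 2^{4} = 16.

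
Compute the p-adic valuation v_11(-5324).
v_11(-5324) = 3

v_11(n) is the largest exponent k such that 11^k divides n. Factor out: -5324 = -11^3 · 4. (Sign doesn't affect v_p.) So v_11(-5324) = 3.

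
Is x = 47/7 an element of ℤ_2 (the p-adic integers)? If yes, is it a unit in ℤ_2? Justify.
x ∈ ℤ_2^× (unit); v_2(x) = 0

ℤ_2 = {x ∈ ℚ_2 : v_2(x) ≥ 0} and ℤ_2^× = {x ∈ ℤ_2 : v_2(x) = 0}. Here v_2(47/7) = v_2(num) − v_2(den) = 0; compare against these criteria.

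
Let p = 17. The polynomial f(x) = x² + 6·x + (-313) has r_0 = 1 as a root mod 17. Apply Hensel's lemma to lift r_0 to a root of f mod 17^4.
r_3 = 30601 (mod 83521)

Hensel: r_{i+1} = r_i − f(r_i)·(f′(r_i))^{-1} mod 17^{i+2}, f′(x) = 2x + 6. Iterate:
  r_0 = 1 (mod 17)
  r_1 = 256 (mod 289)
  r_2 = 1123 (mod 4913)
  r_3 = 30601 (mod 83521)
Final: r = 30601 satisfies f(r) ≡ 0 mod 17^4.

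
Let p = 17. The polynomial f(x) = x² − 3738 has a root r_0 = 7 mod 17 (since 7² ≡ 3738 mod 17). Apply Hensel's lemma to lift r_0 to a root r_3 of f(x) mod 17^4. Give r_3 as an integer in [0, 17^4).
r_3 = 13998 (mod 83521)

Hensel's recurrence: r_{i+1} = r_i − f(r_i)·(f′(r_i))^{-1} mod 17^{i+2}, with f′(x) = 2x. Iterate:
  r_0 = 7 (mod 17)
  r_1 = 126 (mod 289)
  r_2 = 4172 (mod 4913)
  r_3 = 13998 (mod 83521)
Final: r_3 = 13998, and one checks f(r_3) ≡ 0 mod 17^4.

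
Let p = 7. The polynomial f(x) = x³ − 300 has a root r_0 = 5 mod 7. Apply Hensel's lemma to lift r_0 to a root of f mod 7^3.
r_2 = 334 (mod 343)

Hensel: r_{i+1} = r_i − f(r_i)/f′(r_i) mod 7^{i+2}, where f′(x) = 3x². Iterate:
  r_0 = 5 (mod 7)
  r_1 = 40 (mod 49)
  r_2 = 334 (mod 343)
Final: r = 334 with f(r) ≡ 0 mod 7^3.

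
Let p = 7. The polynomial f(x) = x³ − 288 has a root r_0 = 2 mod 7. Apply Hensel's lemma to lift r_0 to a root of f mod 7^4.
r_3 = 1430 (mod 2401)

Hensel: r_{i+1} = r_i − f(r_i)/f′(r_i) mod 7^{i+2}, where f′(x) = 3x². Iterate:
  r_0 = 2 (mod 7)
  r_1 = 9 (mod 49)
  r_2 = 58 (mod 343)
  r_3 = 1430 (mod 2401)
Final: r = 1430 with f(r) ≡ 0 mod 7^4.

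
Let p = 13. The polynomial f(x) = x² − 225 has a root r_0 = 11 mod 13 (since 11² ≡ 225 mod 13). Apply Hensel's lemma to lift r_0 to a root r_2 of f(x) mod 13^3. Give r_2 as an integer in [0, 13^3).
r_2 = 2182 (mod 2197)

Hensel's recurrence: r_{i+1} = r_i − f(r_i)·(f′(r_i))^{-1} mod 13^{i+2}, with f′(x) = 2x. Iterate:
  r_0 = 11 (mod 13)
  r_1 = 154 (mod 169)
  r_2 = 2182 (mod 2197)
Final: r_2 = 2182, and one checks f(r_2) ≡ 0 mod 13^3.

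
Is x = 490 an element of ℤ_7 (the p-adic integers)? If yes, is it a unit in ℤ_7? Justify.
x ∈ ℤ_7 but not a unit; v_7(x) = 2 > 0

ℤ_7 = {x ∈ ℚ_7 : v_7(x) ≥ 0} and ℤ_7^× = {x ∈ ℤ_7 : v_7(x) = 0}. Here v_7(490) = v_7(num) − v_7(den) = 2; compare against these criteria.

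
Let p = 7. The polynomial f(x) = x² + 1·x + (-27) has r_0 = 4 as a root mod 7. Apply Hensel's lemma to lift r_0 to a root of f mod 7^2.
r_1 = 32 (mod 49)

Hensel: r_{i+1} = r_i − f(r_i)·(f′(r_i))^{-1} mod 7^{i+2}, f′(x) = 2x + 1. Iterate:
  r_0 = 4 (mod 7)
  r_1 = 32 (mod 49)
Final: r = 32 satisfies f(r) ≡ 0 mod 7^2.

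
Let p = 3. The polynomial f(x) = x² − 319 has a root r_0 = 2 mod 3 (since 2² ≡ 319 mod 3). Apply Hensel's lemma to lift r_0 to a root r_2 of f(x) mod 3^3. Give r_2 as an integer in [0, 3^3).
r_2 = 20 (mod 27)

Hensel's recurrence: r_{i+1} = r_i − f(r_i)·(f′(r_i))^{-1} mod 3^{i+2}, with f′(x) = 2x. Iterate:
  r_0 = 2 (mod 3)
  r_1 = 2 (mod 9)
  r_2 = 20 (mod 27)
Final: r_2 = 20, and one checks f(r_2) ≡ 0 mod 3^3.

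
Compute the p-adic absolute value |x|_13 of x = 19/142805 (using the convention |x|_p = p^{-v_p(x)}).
|19/142805|_13 = 28561

Step 1 — compute v_13(x) by factoring powers of 13 out of the numerator and denominator: v_13(19/142805) = -4. Step 2 — apply |x|_p = p^{-v_p(x)} = 13^{4} = 28561.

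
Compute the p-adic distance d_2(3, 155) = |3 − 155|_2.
d_2(3, 155) = 1/8

Step 1 — x − y = 3 − 155 = -152. Step 2 — v_2(-152) = 3 (factor: -152 = −(2^3 · 19); the sign does not affect v_p). Step 3 — |x − y|_2 = 2^{-3} = 1/8.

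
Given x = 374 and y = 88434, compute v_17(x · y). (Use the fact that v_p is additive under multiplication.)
v_17(33074316) = 4

v_p(x) = 1 (factor: 374 = 17^1 · 22); v_p(y) = 3 (factor: 88434 = 17^3 · 18). Additivity: v_p(xy) = v_p(x) + v_p(y) = 1 + 3 = 4. (Direct check: xy = 33074316 = 17^4 · (396).)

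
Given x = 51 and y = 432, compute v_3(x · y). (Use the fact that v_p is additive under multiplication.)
v_3(22032) = 4

v_p(x) = 1 (factor: 51 = 3^1 · 17); v_p(y) = 3 (factor: 432 = 3^3 · 16). Additivity: v_p(xy) = v_p(x) + v_p(y) = 1 + 3 = 4. (Direct check: xy = 22032 = 3^4 · (272).)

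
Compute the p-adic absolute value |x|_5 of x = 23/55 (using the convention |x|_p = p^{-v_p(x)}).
|23/55|_5 = 5

Step 1 — compute v_5(x) by factoring powers of 5 out of the numerator and denominator: v_5(23/55) = -1. Step 2 — apply |x|_p = p^{-v_p(x)} = 5^{1} = 5.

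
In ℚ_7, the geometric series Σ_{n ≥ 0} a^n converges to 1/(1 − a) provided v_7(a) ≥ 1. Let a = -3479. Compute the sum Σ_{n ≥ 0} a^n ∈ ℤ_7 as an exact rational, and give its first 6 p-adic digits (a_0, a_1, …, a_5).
Σ a^n = 1/(1 − a) = 1/3480;  first 6 digits = (1, 0, 6, 3, 6, 5)

v_7(a) = 2 ≥ 1, so the series converges in ℤ_7 to 1/(1 − a) = 1/(1 − (-3479)) = 1/3480. Expand this rational in ℤ_7: compute digits iteratively via d_i = x_i mod 7, x_{i+1} = (x_i − d_i)/7. The first 6 digits are (1, 0, 6, 3, 6, 5).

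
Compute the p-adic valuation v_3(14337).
v_3(14337) = 5

v_3(n) is the largest exponent k such that 3^k divides n. Factor out: 14337 = 3^5 · 59. (Sign doesn't affect v_p.) So v_3(14337) = 5.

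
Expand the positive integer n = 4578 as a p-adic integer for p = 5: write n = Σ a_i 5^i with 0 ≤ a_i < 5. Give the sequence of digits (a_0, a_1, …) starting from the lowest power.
(a_0, a_1, …) = (3, 0, 3, 1, 2, 1)

Repeated division by 5 gives the digits low-to-high: 4578 = 3 + 3·5^2 + 1·5^3 + 2·5^4 + 1·5^5. Digit sequence: (3, 0, 3, 1, 2, 1).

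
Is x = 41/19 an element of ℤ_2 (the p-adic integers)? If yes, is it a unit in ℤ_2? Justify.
x ∈ ℤ_2^× (unit); v_2(x) = 0

ℤ_2 = {x ∈ ℚ_2 : v_2(x) ≥ 0} and ℤ_2^× = {x ∈ ℤ_2 : v_2(x) = 0}. Here v_2(41/19) = v_2(num) − v_2(den) = 0; compare against these criteria.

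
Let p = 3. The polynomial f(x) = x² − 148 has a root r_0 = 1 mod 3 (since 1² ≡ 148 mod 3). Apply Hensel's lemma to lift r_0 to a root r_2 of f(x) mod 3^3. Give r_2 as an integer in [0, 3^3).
r_2 = 16 (mod 27)

Hensel's recurrence: r_{i+1} = r_i − f(r_i)·(f′(r_i))^{-1} mod 3^{i+2}, with f′(x) = 2x. Iterate:
  r_0 = 1 (mod 3)
  r_1 = 7 (mod 9)
  r_2 = 16 (mod 27)
Final: r_2 = 16, and one checks f(r_2) ≡ 0 mod 3^3.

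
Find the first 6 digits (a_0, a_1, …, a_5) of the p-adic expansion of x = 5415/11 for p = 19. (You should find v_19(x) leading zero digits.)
(a_0, …, a_5) = (0, 0, 10, 3, 5, 17)

v_19(5415/11) = 2, so a_0 = ... = a_1 = 0. Factor out: x = 19^2 · u with u = 15/11 a unit in ℤ_19. Expand u iteratively via a_{v+i} = u_i mod 19, u_{i+1} = (u_i − a_{v+i})/19:
  u_0 = 15/11;  a_2 = 10;  u_1 = (u_0 − 10)/19 = -5/11
  u_1 = -5/11;  a_3 = 3;  u_2 = (u_1 − 3)/19 = -2/11
  u_2 = -2/11;  a_4 = 5;  u_3 = (u_2 − 5)/19 = -3/11
  u_3 = -3/11;  a_5 = 17;  u_4 = (u_3 − 17)/19 = -10/11
Digits: (0, 0, 10, 3, 5, 17).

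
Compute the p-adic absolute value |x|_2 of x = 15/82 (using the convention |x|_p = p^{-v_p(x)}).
|15/82|_2 = 2

Step 1 — compute v_2(x) by factoring powers of 2 out of the numerator and denominator: v_2(15/82) = -1. Step 2 — apply |x|_p = p^{-v_p(x)} = 2^{1} = 2.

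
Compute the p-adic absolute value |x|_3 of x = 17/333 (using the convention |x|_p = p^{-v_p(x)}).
|17/333|_3 = 9

Step 1 — compute v_3(x) by factoring powers of 3 out of the numerator and denominator: v_3(17/333) = -2. Step 2 — apply |x|_p = p^{-v_p(x)} = 3^{2} = 9.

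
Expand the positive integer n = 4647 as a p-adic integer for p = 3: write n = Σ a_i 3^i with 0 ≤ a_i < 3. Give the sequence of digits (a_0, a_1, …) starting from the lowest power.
(a_0, a_1, …) = (0, 1, 0, 1, 0, 1, 0, 2)

Repeated division by 3 gives the digits low-to-high: 4647 = 1·3^1 + 1·3^3 + 1·3^5 + 2·3^7. Digit sequence: (0, 1, 0, 1, 0, 1, 0, 2).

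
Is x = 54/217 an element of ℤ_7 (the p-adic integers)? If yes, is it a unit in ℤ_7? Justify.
x ∉ ℤ_7 (v_7(x) = -1 < 0)

ℤ_7 = {x ∈ ℚ_7 : v_7(x) ≥ 0} and ℤ_7^× = {x ∈ ℤ_7 : v_7(x) = 0}. Here v_7(54/217) = v_7(num) − v_7(den) = -1; compare against these criteria.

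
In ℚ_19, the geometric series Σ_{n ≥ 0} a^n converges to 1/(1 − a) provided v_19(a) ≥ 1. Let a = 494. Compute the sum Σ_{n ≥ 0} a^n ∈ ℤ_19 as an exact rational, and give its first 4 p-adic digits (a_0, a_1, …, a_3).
Σ a^n = 1/(1 − a) = -1/493;  first 4 digits = (1, 7, 12, 17)

v_19(a) = 1 ≥ 1, so the series converges in ℤ_19 to 1/(1 − a) = 1/(1 − 494) = -1/493. Expand this rational in ℤ_19: compute digits iteratively via d_i = x_i mod 19, x_{i+1} = (x_i − d_i)/19. The first 4 digits are (1, 7, 12, 17).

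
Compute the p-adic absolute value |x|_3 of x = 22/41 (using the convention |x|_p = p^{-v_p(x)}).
|22/41|_3 = 1

Step 1 — compute v_3(x) by factoring powers of 3 out of the numerator and denominator: v_3(22/41) = 0. Step 2 — apply |x|_p = p^{-v_p(x)} = 3^{0} = 1.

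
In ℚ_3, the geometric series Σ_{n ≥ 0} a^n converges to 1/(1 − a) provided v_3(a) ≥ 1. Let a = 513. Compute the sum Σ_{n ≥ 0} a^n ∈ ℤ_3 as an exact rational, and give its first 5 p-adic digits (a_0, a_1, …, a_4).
Σ a^n = 1/(1 − a) = -1/512;  first 5 digits = (1, 0, 0, 1, 0)

v_3(a) = 3 ≥ 1, so the series converges in ℤ_3 to 1/(1 − a) = 1/(1 − 513) = -1/512. Expand this rational in ℤ_3: compute digits iteratively via d_i = x_i mod 3, x_{i+1} = (x_i − d_i)/3. The first 5 digits are (1, 0, 0, 1, 0).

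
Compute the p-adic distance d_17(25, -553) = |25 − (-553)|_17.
d_17(25, -553) = 1/289

Step 1 — x − y = 25 − (-553) = 578. Step 2 — v_17(578) = 2 (factor: 578 = (17^2 · 2); the sign does not affect v_p). Step 3 — |x − y|_17 = 17^{-2} = 1/289.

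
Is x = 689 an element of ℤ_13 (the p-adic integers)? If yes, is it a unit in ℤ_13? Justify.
x ∈ ℤ_13 but not a unit; v_13(x) = 1 > 0

ℤ_13 = {x ∈ ℚ_13 : v_13(x) ≥ 0} and ℤ_13^× = {x ∈ ℤ_13 : v_13(x) = 0}. Here v_13(689) = v_13(num) − v_13(den) = 1; compare against these criteria.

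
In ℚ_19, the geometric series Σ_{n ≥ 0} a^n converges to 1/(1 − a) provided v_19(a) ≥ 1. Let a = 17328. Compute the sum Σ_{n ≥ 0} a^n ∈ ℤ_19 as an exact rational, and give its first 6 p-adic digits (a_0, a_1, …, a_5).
Σ a^n = 1/(1 − a) = -1/17327;  first 6 digits = (1, 0, 10, 2, 5, 7)

v_19(a) = 2 ≥ 1, so the series converges in ℤ_19 to 1/(1 − a) = 1/(1 − 17328) = -1/17327. Expand this rational in ℤ_19: compute digits iteratively via d_i = x_i mod 19, x_{i+1} = (x_i − d_i)/19. The first 6 digits are (1, 0, 10, 2, 5, 7).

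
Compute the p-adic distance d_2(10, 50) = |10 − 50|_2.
d_2(10, 50) = 1/8

Step 1 — x − y = 10 − 50 = -40. Step 2 — v_2(-40) = 3 (factor: -40 = −(2^3 · 5); the sign does not affect v_p). Step 3 — |x − y|_2 = 2^{-3} = 1/8.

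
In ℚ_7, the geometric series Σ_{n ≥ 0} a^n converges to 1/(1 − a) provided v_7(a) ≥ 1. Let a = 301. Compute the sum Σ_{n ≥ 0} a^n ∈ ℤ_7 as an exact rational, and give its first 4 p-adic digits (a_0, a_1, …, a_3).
Σ a^n = 1/(1 − a) = -1/300;  first 4 digits = (1, 1, 0, 0)

v_7(a) = 1 ≥ 1, so the series converges in ℤ_7 to 1/(1 − a) = 1/(1 − 301) = -1/300. Expand this rational in ℤ_7: compute digits iteratively via d_i = x_i mod 7, x_{i+1} = (x_i − d_i)/7. The first 4 digits are (1, 1, 0, 0).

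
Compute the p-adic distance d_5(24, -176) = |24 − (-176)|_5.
d_5(24, -176) = 1/25

Step 1 — x − y = 24 − (-176) = 200. Step 2 — v_5(200) = 2 (factor: 200 = (5^2 · 8); the sign does not affect v_p). Step 3 — |x − y|_5 = 5^{-2} = 1/25.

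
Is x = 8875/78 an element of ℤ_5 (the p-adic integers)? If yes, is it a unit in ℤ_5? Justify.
x ∈ ℤ_5 but not a unit; v_5(x) = 3 > 0

ℤ_5 = {x ∈ ℚ_5 : v_5(x) ≥ 0} and ℤ_5^× = {x ∈ ℤ_5 : v_5(x) = 0}. Here v_5(8875/78) = v_5(num) − v_5(den) = 3; compare against these criteria.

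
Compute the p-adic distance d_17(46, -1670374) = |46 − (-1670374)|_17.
d_17(46, -1670374) = 1/83521

Step 1 — x − y = 46 − (-1670374) = 1670420. Step 2 — v_17(1670420) = 4 (factor: 1670420 = (17^4 · 20); the sign does not affect v_p). Step 3 — |x − y|_17 = 17^{-4} = 1/83521.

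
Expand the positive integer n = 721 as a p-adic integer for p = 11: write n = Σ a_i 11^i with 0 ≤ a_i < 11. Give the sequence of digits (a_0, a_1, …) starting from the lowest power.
(a_0, a_1, …) = (6, 10, 5)

Repeated division by 11 gives the digits low-to-high: 721 = 6 + 10·11^1 + 5·11^2. Digit sequence: (6, 10, 5).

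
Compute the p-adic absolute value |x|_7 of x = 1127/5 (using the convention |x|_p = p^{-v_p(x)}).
|1127/5|_7 = 1/49

Step 1 — compute v_7(x) by factoring powers of 7 out of the numerator and denominator: v_7(1127/5) = 2. Step 2 — apply |x|_p = p^{-v_p(x)} = 7^{-2} = 1/49.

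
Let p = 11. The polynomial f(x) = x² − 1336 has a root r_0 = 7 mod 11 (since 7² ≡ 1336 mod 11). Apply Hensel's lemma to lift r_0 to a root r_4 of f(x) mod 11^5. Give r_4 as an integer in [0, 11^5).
r_4 = 115870 (mod 161051)

Hensel's recurrence: r_{i+1} = r_i − f(r_i)·(f′(r_i))^{-1} mod 11^{i+2}, with f′(x) = 2x. Iterate:
  r_0 = 7 (mod 11)
  r_1 = 73 (mod 121)
  r_2 = 73 (mod 1331)
  r_3 = 13383 (mod 14641)
  r_4 = 115870 (mod 161051)
Final: r_4 = 115870, and one checks f(r_4) ≡ 0 mod 11^5.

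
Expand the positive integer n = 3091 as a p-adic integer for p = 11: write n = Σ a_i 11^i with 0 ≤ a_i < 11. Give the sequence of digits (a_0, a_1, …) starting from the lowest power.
(a_0, a_1, …) = (0, 6, 3, 2)

Repeated division by 11 gives the digits low-to-high: 3091 = 6·11^1 + 3·11^2 + 2·11^3. Digit sequence: (0, 6, 3, 2).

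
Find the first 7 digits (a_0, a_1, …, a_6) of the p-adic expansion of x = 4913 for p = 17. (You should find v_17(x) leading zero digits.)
(a_0, …, a_6) = (0, 0, 0, 1, 0, 0, 0)

v_17(4913) = 3, so a_0 = ... = a_2 = 0. Factor out: x = 17^3 · u with u = 1 a unit in ℤ_17. Expand u iteratively via a_{v+i} = u_i mod 17, u_{i+1} = (u_i − a_{v+i})/17:
  u_0 = 1;  a_3 = 1;  u_1 = (u_0 − 1)/17 = 0
  u_1 = 0;  a_4 = 0;  u_2 = (u_1 − 0)/17 = 0
  u_2 = 0;  a_5 = 0;  u_3 = (u_2 − 0)/17 = 0
  u_3 = 0;  a_6 = 0;  u_4 = (u_3 − 0)/17 = 0
Digits: (0, 0, 0, 1, 0, 0, 0).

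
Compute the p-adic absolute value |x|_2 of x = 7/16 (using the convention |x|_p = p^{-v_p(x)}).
|7/16|_2 = 16

Step 1 — compute v_2(x) by factoring powers of 2 out of the numerator and denominator: v_2(7/16) = -4. Step 2 — apply |x|_p = p^{-v_p(x)} = 2^{4} = 16.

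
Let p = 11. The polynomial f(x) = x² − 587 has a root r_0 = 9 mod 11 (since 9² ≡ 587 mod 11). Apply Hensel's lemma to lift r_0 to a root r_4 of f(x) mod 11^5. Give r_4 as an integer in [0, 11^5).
r_4 = 22570 (mod 161051)

Hensel's recurrence: r_{i+1} = r_i − f(r_i)·(f′(r_i))^{-1} mod 11^{i+2}, with f′(x) = 2x. Iterate:
  r_0 = 9 (mod 11)
  r_1 = 64 (mod 121)
  r_2 = 1274 (mod 1331)
  r_3 = 7929 (mod 14641)
  r_4 = 22570 (mod 161051)
Final: r_4 = 22570, and one checks f(r_4) ≡ 0 mod 11^5.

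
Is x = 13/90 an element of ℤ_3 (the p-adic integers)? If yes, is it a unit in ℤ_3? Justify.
x ∉ ℤ_3 (v_3(x) = -2 < 0)

ℤ_3 = {x ∈ ℚ_3 : v_3(x) ≥ 0} and ℤ_3^× = {x ∈ ℤ_3 : v_3(x) = 0}. Here v_3(13/90) = v_3(num) − v_3(den) = -2; compare against these criteria.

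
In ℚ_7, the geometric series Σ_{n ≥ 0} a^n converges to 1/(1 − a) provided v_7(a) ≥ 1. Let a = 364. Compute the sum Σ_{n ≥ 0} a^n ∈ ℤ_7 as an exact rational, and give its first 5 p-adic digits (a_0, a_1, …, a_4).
Σ a^n = 1/(1 − a) = -1/363;  first 5 digits = (1, 3, 2, 1, 0)

v_7(a) = 1 ≥ 1, so the series converges in ℤ_7 to 1/(1 − a) = 1/(1 − 364) = -1/363. Expand this rational in ℤ_7: compute digits iteratively via d_i = x_i mod 7, x_{i+1} = (x_i − d_i)/7. The first 5 digits are (1, 3, 2, 1, 0).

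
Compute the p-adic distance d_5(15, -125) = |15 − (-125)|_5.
d_5(15, -125) = 1/5

Step 1 — x − y = 15 − (-125) = 140. Step 2 — v_5(140) = 1 (factor: 140 = (5^1 · 28); the sign does not affect v_p). Step 3 — |x − y|_5 = 5^{-1} = 1/5.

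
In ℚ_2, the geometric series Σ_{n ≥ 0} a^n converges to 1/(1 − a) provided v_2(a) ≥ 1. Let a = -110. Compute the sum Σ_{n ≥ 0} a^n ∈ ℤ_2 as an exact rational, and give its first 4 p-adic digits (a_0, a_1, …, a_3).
Σ a^n = 1/(1 − a) = 1/111;  first 4 digits = (1, 1, 1, 1)

v_2(a) = 1 ≥ 1, so the series converges in ℤ_2 to 1/(1 − a) = 1/(1 − (-110)) = 1/111. Expand this rational in ℤ_2: compute digits iteratively via d_i = x_i mod 2, x_{i+1} = (x_i − d_i)/2. The first 4 digits are (1, 1, 1, 1).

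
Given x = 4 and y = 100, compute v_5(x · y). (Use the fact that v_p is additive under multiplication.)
v_5(400) = 2

v_p(x) = 0 (factor: 4 = 5^0 · 4); v_p(y) = 2 (factor: 100 = 5^2 · 4). Additivity: v_p(xy) = v_p(x) + v_p(y) = 0 + 2 = 2. (Direct check: xy = 400 = 5^2 · (16).)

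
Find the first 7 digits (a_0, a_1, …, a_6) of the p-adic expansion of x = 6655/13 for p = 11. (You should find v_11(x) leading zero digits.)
(a_0, …, a_6) = (0, 0, 0, 8, 1, 10, 5)

v_11(6655/13) = 3, so a_0 = ... = a_2 = 0. Factor out: x = 11^3 · u with u = 5/13 a unit in ℤ_11. Expand u iteratively via a_{v+i} = u_i mod 11, u_{i+1} = (u_i − a_{v+i})/11:
  u_0 = 5/13;  a_3 = 8;  u_1 = (u_0 − 8)/11 = -9/13
  u_1 = -9/13;  a_4 = 1;  u_2 = (u_1 − 1)/11 = -2/13
  u_2 = -2/13;  a_5 = 10;  u_3 = (u_2 − 10)/11 = -12/13
  u_3 = -12/13;  a_6 = 5;  u_4 = (u_3 − 5)/11 = -7/13
Digits: (0, 0, 0, 8, 1, 10, 5).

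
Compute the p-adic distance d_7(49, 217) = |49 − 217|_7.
d_7(49, 217) = 1/7

Step 1 — x − y = 49 − 217 = -168. Step 2 — v_7(-168) = 1 (factor: -168 = −(7^1 · 24); the sign does not affect v_p). Step 3 — |x − y|_7 = 7^{-1} = 1/7.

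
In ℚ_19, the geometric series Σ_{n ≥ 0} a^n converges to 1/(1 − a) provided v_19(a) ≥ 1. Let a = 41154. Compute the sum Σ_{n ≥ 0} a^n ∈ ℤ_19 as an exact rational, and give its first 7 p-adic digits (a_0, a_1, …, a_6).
Σ a^n = 1/(1 − a) = -1/41153;  first 7 digits = (1, 0, 0, 6, 0, 0, 17)

v_19(a) = 3 ≥ 1, so the series converges in ℤ_19 to 1/(1 − a) = 1/(1 − 41154) = -1/41153. Expand this rational in ℤ_19: compute digits iteratively via d_i = x_i mod 19, x_{i+1} = (x_i − d_i)/19. The first 7 digits are (1, 0, 0, 6, 0, 0, 17).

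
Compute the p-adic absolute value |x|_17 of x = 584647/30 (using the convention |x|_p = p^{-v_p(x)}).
|584647/30|_17 = 1/83521

Step 1 — compute v_17(x) by factoring powers of 17 out of the numerator and denominator: v_17(584647/30) = 4. Step 2 — apply |x|_p = p^{-v_p(x)} = 17^{-4} = 1/83521.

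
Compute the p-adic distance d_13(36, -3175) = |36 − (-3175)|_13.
d_13(36, -3175) = 1/169

Step 1 — x − y = 36 − (-3175) = 3211. Step 2 — v_13(3211) = 2 (factor: 3211 = (13^2 · 19); the sign does not affect v_p). Step 3 — |x − y|_13 = 13^{-2} = 1/169.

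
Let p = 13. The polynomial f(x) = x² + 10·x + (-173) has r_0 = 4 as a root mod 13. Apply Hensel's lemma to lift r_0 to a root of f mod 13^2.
r_1 = 95 (mod 169)

Hensel: r_{i+1} = r_i − f(r_i)·(f′(r_i))^{-1} mod 13^{i+2}, f′(x) = 2x + 10. Iterate:
  r_0 = 4 (mod 13)
  r_1 = 95 (mod 169)
Final: r = 95 satisfies f(r) ≡ 0 mod 13^2.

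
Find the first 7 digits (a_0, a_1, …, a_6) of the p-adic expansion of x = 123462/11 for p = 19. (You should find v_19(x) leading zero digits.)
(a_0, …, a_6) = (0, 0, 0, 12, 15, 13, 1)

v_19(123462/11) = 3, so a_0 = ... = a_2 = 0. Factor out: x = 19^3 · u with u = 18/11 a unit in ℤ_19. Expand u iteratively via a_{v+i} = u_i mod 19, u_{i+1} = (u_i − a_{v+i})/19:
  u_0 = 18/11;  a_3 = 12;  u_1 = (u_0 − 12)/19 = -6/11
  u_1 = -6/11;  a_4 = 15;  u_2 = (u_1 − 15)/19 = -9/11
  u_2 = -9/11;  a_5 = 13;  u_3 = (u_2 − 13)/19 = -8/11
  u_3 = -8/11;  a_6 = 1;  u_4 = (u_3 − 1)/19 = -1/11
Digits: (0, 0, 0, 12, 15, 13, 1).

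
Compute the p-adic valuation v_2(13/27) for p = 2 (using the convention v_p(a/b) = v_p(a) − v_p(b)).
v_2(13/27) = 0

Factor powers of 2 from the numerator and denominator of the reduced fraction: 13 = 2^0 · 13 and 27 = 2^0 · 27. Apply v_p(a/b) = v_p(a) − v_p(b): v_2(13/27) = 0 − 0 = 0.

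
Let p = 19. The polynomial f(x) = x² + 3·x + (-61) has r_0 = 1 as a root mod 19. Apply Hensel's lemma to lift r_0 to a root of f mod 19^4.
r_3 = 34885 (mod 130321)

Hensel: r_{i+1} = r_i − f(r_i)·(f′(r_i))^{-1} mod 19^{i+2}, f′(x) = 2x + 3. Iterate:
  r_0 = 1 (mod 19)
  r_1 = 229 (mod 361)
  r_2 = 590 (mod 6859)
  r_3 = 34885 (mod 130321)
Final: r = 34885 satisfies f(r) ≡ 0 mod 19^4.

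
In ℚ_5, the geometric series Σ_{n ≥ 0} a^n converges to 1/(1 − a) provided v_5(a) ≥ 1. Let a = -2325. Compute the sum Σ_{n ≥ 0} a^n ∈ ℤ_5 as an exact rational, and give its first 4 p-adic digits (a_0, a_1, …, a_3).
Σ a^n = 1/(1 − a) = 1/2326;  first 4 digits = (1, 0, 2, 1)

v_5(a) = 2 ≥ 1, so the series converges in ℤ_5 to 1/(1 − a) = 1/(1 − (-2325)) = 1/2326. Expand this rational in ℤ_5: compute digits iteratively via d_i = x_i mod 5, x_{i+1} = (x_i − d_i)/5. The first 4 digits are (1, 0, 2, 1).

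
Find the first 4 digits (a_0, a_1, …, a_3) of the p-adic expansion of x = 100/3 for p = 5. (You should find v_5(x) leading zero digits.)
(a_0, …, a_3) = (0, 0, 3, 3)

v_5(100/3) = 2, so a_0 = ... = a_1 = 0. Factor out: x = 5^2 · u with u = 4/3 a unit in ℤ_5. Expand u iteratively via a_{v+i} = u_i mod 5, u_{i+1} = (u_i − a_{v+i})/5:
  u_0 = 4/3;  a_2 = 3;  u_1 = (u_0 − 3)/5 = -1/3
  u_1 = -1/3;  a_3 = 3;  u_2 = (u_1 − 3)/5 = -2/3
Digits: (0, 0, 3, 3).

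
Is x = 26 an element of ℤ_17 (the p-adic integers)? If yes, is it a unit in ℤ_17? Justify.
x ∈ ℤ_17^× (unit); v_17(x) = 0

ℤ_17 = {x ∈ ℚ_17 : v_17(x) ≥ 0} and ℤ_17^× = {x ∈ ℤ_17 : v_17(x) = 0}. Here v_17(26) = v_17(num) − v_17(den) = 0; compare against these criteria.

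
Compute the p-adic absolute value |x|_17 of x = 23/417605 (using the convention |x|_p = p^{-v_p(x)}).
|23/417605|_17 = 83521

Step 1 — compute v_17(x) by factoring powers of 17 out of the numerator and denominator: v_17(23/417605) = -4. Step 2 — apply |x|_p = p^{-v_p(x)} = 17^{4} = 83521.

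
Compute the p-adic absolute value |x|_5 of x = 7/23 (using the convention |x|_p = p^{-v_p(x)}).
|7/23|_5 = 1

Step 1 — compute v_5(x) by factoring powers of 5 out of the numerator and denominator: v_5(7/23) = 0. Step 2 — apply |x|_p = p^{-v_p(x)} = 5^{0} = 1.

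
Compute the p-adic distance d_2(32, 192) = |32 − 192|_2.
d_2(32, 192) = 1/32

Step 1 — x − y = 32 − 192 = -160. Step 2 — v_2(-160) = 5 (factor: -160 = −(2^5 · 5); the sign does not affect v_p). Step 3 — |x − y|_2 = 2^{-5} = 1/32.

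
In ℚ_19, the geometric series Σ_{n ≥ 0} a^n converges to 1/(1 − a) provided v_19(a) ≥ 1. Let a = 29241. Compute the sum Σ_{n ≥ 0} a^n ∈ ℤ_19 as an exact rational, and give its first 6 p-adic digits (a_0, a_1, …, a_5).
Σ a^n = 1/(1 − a) = -1/29240;  first 6 digits = (1, 0, 5, 4, 6, 3)

v_19(a) = 2 ≥ 1, so the series converges in ℤ_19 to 1/(1 − a) = 1/(1 − 29241) = -1/29240. Expand this rational in ℤ_19: compute digits iteratively via d_i = x_i mod 19, x_{i+1} = (x_i − d_i)/19. The first 6 digits are (1, 0, 5, 4, 6, 3).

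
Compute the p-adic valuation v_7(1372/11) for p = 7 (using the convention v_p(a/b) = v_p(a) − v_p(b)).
v_7(1372/11) = 3

Factor powers of 7 from the numerator and denominator of the reduced fraction: 1372 = 7^3 · 4 and 11 = 7^0 · 11. Apply v_p(a/b) = v_p(a) − v_p(b): v_7(1372/11) = 3 − 0 = 3.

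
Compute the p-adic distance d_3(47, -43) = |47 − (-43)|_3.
d_3(47, -43) = 1/9

Step 1 — x − y = 47 − (-43) = 90. Step 2 — v_3(90) = 2 (factor: 90 = (3^2 · 10); the sign does not affect v_p). Step 3 — |x − y|_3 = 3^{-2} = 1/9.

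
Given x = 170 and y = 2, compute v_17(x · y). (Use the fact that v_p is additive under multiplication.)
v_17(340) = 1

v_p(x) = 1 (factor: 170 = 17^1 · 10); v_p(y) = 0 (factor: 2 = 17^0 · 2). Additivity: v_p(xy) = v_p(x) + v_p(y) = 1 + 0 = 1. (Direct check: xy = 340 = 17^1 · (20).)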